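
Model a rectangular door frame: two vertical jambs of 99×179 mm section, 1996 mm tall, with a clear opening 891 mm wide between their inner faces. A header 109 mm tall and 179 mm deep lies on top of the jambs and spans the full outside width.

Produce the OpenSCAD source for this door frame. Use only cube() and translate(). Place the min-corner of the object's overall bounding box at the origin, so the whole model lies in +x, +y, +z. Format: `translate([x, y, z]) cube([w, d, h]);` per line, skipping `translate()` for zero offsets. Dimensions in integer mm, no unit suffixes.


cube([99, 179, 1996]);
translate([990, 0, 0]) cube([99, 179, 1996]);
translate([0, 0, 1996]) cube([1089, 179, 109]);


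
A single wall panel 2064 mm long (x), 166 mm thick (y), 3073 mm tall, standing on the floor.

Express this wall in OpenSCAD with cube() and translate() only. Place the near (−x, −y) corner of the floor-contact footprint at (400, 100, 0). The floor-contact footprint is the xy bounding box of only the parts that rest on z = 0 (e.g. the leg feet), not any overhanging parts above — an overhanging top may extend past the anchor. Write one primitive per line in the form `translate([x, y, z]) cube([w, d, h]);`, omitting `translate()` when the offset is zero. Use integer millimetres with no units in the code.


translate([400, 100, 0]) cube([2064, 166, 3073]);


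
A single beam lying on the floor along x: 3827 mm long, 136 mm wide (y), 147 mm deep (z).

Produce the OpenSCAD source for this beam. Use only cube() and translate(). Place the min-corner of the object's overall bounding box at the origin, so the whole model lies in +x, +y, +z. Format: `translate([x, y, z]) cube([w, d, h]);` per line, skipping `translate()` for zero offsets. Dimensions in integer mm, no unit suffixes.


cube([3827, 136, 147]);


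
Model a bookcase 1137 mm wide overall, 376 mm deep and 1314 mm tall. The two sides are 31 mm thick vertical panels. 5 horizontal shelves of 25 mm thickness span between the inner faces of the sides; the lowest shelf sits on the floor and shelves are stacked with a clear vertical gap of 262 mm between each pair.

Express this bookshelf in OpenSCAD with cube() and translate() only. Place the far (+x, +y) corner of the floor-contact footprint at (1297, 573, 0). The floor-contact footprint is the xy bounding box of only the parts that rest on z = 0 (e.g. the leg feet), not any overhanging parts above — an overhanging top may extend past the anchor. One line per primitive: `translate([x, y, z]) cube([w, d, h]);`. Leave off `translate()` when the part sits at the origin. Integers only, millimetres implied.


translate([160, 197, 0]) cube([31, 376, 1314]);
translate([1266, 197, 0]) cube([31, 376, 1314]);
translate([191, 197, 0]) cube([1075, 376, 25]);
translate([191, 197, 287]) cube([1075, 376, 25]);
translate([191, 197, 574]) cube([1075, 376, 25]);
translate([191, 197, 861]) cube([1075, 376, 25]);
translate([191, 197, 1148]) cube([1075, 376, 25]);


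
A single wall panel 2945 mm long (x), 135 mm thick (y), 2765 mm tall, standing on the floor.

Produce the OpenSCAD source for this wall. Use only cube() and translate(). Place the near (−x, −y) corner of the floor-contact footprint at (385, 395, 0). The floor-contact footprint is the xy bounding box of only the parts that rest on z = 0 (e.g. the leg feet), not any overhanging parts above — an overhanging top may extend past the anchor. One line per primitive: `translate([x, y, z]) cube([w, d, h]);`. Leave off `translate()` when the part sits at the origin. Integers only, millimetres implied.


translate([385, 395, 0]) cube([2945, 135, 2765]);


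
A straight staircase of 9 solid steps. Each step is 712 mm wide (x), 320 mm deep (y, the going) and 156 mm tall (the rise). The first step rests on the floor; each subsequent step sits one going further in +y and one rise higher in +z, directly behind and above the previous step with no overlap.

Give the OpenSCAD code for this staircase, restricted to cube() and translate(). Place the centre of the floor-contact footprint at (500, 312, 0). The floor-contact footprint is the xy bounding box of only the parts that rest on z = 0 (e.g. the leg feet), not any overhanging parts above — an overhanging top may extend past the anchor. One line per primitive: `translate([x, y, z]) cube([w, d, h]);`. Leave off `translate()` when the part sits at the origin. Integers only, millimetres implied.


translate([144, 152, 0]) cube([712, 320, 156]);
translate([144, 472, 156]) cube([712, 320, 156]);
translate([144, 792, 312]) cube([712, 320, 156]);
translate([144, 1112, 468]) cube([712, 320, 156]);
translate([144, 1432, 624]) cube([712, 320, 156]);
translate([144, 1752, 780]) cube([712, 320, 156]);
translate([144, 2072, 936]) cube([712, 320, 156]);
translate([144, 2392, 1092]) cube([712, 320, 156]);
translate([144, 2712, 1248]) cube([712, 320, 156]);


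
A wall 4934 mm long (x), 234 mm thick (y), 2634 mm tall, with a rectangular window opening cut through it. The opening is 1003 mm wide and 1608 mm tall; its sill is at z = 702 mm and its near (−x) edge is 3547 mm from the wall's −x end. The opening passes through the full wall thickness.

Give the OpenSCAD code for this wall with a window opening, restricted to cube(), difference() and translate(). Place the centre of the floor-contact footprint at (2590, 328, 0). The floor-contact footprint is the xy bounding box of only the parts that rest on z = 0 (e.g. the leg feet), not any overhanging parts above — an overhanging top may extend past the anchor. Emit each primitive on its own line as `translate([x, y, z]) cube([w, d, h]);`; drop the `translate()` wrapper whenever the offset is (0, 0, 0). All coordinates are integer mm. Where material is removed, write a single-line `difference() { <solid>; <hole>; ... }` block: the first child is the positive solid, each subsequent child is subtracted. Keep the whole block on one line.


difference() { translate([123, 211, 0]) cube([4934, 234, 2634]); translate([3670, 211, 702]) cube([1003, 234, 1608]); }


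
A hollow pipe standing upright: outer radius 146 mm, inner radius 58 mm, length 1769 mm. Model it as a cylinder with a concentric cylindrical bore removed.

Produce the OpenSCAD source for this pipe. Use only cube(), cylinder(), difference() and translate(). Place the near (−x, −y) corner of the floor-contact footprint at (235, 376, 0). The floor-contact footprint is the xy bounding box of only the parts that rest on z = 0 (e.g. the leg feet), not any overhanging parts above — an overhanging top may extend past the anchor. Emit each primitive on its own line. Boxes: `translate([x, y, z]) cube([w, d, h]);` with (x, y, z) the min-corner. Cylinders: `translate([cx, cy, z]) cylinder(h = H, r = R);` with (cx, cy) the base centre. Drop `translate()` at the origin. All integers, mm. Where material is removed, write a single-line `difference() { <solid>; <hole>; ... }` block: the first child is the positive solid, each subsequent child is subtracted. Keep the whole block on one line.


difference() { translate([381, 522, 0]) cylinder(h = 1769, r = 146); translate([381, 522, 0]) cylinder(h = 1769, r = 58); }


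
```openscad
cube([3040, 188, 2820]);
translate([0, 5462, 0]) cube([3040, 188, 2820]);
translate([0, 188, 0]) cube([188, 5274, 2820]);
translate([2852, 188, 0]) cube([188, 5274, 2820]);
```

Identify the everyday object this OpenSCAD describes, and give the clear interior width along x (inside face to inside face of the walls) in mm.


A house (or room) frame. The interior width is 2664 mm.

Four 2820 mm walls enclosing a rectangle with no floor or roof — a room or house frame. Outside width is 3040 mm and wall thickness is 188 mm, so the interior width is 3040 − 2 × 188 = 2664 mm.


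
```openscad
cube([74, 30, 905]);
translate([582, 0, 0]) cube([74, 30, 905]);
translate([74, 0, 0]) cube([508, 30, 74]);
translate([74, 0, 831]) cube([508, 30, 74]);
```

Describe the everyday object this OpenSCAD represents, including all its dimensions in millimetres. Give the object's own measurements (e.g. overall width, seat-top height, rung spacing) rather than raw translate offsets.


A rectangular picture frame lying in the x–z plane (depth along y). The opening is 508 mm wide (x) by 757 mm tall (z), surrounded by a border 74 mm wide on all four sides. The frame is 30 mm deep and is made of two full-height vertical stiles with two horizontal rails fitted between them.


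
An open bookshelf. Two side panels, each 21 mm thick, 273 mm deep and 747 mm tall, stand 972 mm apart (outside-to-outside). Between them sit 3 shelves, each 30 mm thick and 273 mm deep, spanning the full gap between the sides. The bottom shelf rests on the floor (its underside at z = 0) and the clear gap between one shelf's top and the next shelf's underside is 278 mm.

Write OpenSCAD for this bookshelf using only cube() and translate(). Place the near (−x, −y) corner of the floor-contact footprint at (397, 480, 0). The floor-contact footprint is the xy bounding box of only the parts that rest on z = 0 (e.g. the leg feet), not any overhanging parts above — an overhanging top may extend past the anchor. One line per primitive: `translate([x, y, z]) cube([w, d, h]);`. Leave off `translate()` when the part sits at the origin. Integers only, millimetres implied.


translate([397, 480, 0]) cube([21, 273, 747]);
translate([1348, 480, 0]) cube([21, 273, 747]);
translate([418, 480, 0]) cube([930, 273, 30]);
translate([418, 480, 308]) cube([930, 273, 30]);
translate([418, 480, 616]) cube([930, 273, 30]);


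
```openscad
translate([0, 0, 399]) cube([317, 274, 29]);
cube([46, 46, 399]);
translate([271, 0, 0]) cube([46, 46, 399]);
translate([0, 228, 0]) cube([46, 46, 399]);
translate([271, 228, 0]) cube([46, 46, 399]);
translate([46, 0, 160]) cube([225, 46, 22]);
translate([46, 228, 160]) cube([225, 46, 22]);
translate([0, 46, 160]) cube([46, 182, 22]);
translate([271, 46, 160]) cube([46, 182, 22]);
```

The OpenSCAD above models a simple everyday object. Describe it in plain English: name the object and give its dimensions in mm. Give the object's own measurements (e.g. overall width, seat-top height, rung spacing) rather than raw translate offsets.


A simple wooden stool: a rectangular seat 317 mm (x) by 274 mm (y), 29 mm thick, top face at z = 428 mm, on four square legs, each 46×46 mm in cross-section. The legs rest on z = 0, each flush with a corner of the seat. Four stretchers, 46 mm wide and 22 mm tall, connect adjacent legs with their undersides at z = 160 mm, each running between the inner faces of the legs it joins and aligned with the legs' outer faces on the other axis.


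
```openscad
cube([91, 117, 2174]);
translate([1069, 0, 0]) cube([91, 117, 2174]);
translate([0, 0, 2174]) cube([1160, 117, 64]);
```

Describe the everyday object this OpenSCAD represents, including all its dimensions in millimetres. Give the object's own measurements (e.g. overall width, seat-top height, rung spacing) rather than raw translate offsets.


A door frame. The clear opening is 978 mm wide and 2174 mm high. Two 91 mm wide jambs, 117 mm deep, stand either side of the opening from the floor to the top of the opening. A 64 mm thick head sits across the top of both jambs, spanning the full outside width of the frame.


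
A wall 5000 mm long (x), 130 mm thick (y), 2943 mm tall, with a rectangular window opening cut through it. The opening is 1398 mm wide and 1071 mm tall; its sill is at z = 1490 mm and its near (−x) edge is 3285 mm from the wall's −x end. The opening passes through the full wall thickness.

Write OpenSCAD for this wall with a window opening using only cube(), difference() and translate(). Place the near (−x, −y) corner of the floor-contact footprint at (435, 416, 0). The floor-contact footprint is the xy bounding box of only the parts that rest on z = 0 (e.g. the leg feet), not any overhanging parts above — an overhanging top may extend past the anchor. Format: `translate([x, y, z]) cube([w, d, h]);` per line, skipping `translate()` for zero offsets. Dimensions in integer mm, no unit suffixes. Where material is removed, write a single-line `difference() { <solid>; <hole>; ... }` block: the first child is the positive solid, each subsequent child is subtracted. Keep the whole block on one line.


difference() { translate([435, 416, 0]) cube([5000, 130, 2943]); translate([3720, 416, 1490]) cube([1398, 130, 1071]); }


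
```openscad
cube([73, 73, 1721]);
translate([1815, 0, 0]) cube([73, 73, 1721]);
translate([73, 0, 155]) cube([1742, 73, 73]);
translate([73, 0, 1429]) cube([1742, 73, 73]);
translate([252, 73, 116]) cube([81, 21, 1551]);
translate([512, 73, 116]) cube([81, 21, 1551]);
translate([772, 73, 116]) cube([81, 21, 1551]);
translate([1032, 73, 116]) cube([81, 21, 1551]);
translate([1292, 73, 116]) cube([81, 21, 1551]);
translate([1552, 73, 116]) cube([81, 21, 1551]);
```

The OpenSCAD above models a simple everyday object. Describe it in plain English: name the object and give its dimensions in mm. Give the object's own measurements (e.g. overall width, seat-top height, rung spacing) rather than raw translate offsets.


A fence section. Two 73×73 mm posts, 1721 mm tall, stand on the floor with a clear span of 1742 mm between their inner faces. Two horizontal rails of 73×73 mm section span the gap between the posts with their undersides at z = 155 mm and z = 1429 mm, flush with the posts' −y face. 6 pickets, each 81 mm wide, 21 mm thick and 1551 mm tall, are fixed to the +y face of the rails with their bottoms at z = 116 mm, spaced across the span with a 179 mm gap after the −x post and between neighbouring pickets, with 182 mm left before the +x post.


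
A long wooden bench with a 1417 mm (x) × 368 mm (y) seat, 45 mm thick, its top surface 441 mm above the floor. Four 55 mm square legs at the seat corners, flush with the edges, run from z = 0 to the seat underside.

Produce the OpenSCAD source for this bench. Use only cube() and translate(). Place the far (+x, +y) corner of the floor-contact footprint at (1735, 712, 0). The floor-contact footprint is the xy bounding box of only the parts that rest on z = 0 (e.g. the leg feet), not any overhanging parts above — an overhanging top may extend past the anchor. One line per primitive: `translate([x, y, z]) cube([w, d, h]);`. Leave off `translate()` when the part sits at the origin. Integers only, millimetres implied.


// leg_h = 441 − 45 = 396
translate([318, 344, 396]) cube([1417, 368, 45]);
translate([318, 344, 0]) cube([55, 55, 396]);
translate([318, 657, 0]) cube([55, 55, 396]);
translate([1680, 344, 0]) cube([55, 55, 396]);
translate([1680, 657, 0]) cube([55, 55, 396]);


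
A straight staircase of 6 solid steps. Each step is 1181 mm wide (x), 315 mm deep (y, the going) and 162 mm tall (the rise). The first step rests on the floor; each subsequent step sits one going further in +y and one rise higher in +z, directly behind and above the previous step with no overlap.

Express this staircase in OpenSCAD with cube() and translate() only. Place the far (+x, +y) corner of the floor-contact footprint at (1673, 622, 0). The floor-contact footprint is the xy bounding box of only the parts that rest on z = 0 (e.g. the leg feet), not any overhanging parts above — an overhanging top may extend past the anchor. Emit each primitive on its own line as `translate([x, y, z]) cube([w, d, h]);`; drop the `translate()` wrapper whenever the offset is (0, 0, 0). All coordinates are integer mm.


translate([492, 307, 0]) cube([1181, 315, 162]);
translate([492, 622, 162]) cube([1181, 315, 162]);
translate([492, 937, 324]) cube([1181, 315, 162]);
translate([492, 1252, 486]) cube([1181, 315, 162]);
translate([492, 1567, 648]) cube([1181, 315, 162]);
translate([492, 1882, 810]) cube([1181, 315, 162]);


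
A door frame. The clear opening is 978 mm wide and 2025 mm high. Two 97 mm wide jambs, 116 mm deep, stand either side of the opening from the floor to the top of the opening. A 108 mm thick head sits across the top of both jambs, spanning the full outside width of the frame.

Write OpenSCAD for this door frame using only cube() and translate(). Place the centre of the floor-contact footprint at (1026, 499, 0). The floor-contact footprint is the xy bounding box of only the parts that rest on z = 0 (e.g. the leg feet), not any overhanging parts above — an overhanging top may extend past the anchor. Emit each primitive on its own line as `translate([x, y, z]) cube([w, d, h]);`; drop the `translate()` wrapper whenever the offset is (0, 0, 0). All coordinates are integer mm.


translate([440, 441, 0]) cube([97, 116, 2025]);
translate([1515, 441, 0]) cube([97, 116, 2025]);
translate([440, 441, 2025]) cube([1172, 116, 108]);


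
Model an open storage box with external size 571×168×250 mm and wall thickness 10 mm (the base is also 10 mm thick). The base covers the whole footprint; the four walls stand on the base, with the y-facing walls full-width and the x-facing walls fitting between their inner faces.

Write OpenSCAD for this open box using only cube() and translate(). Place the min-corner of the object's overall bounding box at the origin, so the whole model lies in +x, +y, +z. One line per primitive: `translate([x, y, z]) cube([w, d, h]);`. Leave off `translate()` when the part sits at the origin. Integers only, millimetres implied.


cube([571, 168, 10]);
translate([0, 0, 10]) cube([571, 10, 240]);
translate([0, 158, 10]) cube([571, 10, 240]);
translate([0, 10, 10]) cube([10, 148, 240]);
translate([561, 10, 10]) cube([10, 148, 240]);


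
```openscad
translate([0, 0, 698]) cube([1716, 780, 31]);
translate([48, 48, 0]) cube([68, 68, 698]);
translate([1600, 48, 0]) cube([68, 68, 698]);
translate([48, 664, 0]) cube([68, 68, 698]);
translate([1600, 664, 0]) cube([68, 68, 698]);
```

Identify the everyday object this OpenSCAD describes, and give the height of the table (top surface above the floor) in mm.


A table. The table height is 729 mm.

A 1716×780×31 slab sits at z = 698 on four 68 mm square posts — a table. The top surface is at 698 + 31 = 729 mm.


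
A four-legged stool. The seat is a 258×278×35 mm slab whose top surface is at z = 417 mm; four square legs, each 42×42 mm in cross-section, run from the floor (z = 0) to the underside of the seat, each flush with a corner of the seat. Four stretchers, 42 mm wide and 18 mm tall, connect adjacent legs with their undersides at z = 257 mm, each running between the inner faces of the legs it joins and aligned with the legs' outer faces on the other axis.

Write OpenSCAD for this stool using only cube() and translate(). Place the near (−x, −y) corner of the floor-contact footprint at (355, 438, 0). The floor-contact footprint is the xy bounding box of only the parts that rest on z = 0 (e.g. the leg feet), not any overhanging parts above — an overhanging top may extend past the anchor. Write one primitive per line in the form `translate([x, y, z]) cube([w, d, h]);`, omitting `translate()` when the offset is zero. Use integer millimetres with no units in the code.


translate([355, 438, 382]) cube([258, 278, 35]);
translate([355, 438, 0]) cube([42, 42, 382]);
translate([571, 438, 0]) cube([42, 42, 382]);
translate([355, 674, 0]) cube([42, 42, 382]);
translate([571, 674, 0]) cube([42, 42, 382]);
translate([397, 438, 257]) cube([174, 42, 18]);
translate([397, 674, 257]) cube([174, 42, 18]);
translate([355, 480, 257]) cube([42, 194, 18]);
translate([571, 480, 257]) cube([42, 194, 18]);


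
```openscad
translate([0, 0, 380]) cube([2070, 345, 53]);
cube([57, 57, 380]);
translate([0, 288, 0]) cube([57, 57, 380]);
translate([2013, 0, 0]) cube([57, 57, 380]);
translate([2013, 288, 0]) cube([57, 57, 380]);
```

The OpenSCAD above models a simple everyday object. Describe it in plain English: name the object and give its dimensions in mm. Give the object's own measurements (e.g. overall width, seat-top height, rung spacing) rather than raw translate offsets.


A long wooden bench with a 2070 mm (x) × 345 mm (y) seat, 53 mm thick, its top surface 433 mm above the floor. Four 57 mm square legs at the seat corners, flush with the edges, run from z = 0 to the seat underside.


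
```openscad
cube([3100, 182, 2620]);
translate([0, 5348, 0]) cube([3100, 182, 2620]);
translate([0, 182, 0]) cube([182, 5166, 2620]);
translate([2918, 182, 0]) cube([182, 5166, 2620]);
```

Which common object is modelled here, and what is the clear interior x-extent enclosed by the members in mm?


A house (or room) frame. The interior width is 2736 mm.

Four 2620 mm walls enclosing a rectangle with no floor or roof — a room or house frame. Outside width is 3100 mm and wall thickness is 182 mm, so the interior width is 3100 − 2 × 182 = 2736 mm.


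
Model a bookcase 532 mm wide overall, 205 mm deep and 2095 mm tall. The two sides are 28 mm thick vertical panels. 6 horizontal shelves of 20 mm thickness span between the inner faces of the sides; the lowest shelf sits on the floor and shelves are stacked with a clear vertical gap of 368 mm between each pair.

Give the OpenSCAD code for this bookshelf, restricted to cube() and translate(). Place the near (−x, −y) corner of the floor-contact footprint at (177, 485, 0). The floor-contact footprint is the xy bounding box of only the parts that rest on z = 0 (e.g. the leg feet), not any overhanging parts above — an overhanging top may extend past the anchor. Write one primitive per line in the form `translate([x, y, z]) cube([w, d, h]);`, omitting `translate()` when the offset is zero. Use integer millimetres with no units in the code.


translate([177, 485, 0]) cube([28, 205, 2095]);
translate([681, 485, 0]) cube([28, 205, 2095]);
translate([205, 485, 0]) cube([476, 205, 20]);
translate([205, 485, 388]) cube([476, 205, 20]);
translate([205, 485, 776]) cube([476, 205, 20]);
translate([205, 485, 1164]) cube([476, 205, 20]);
translate([205, 485, 1552]) cube([476, 205, 20]);
translate([205, 485, 1940]) cube([476, 205, 20]);


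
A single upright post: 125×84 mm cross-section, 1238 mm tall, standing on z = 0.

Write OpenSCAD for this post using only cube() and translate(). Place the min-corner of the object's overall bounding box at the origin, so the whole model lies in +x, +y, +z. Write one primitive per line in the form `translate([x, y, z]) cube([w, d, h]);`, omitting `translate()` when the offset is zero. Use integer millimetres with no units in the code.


cube([125, 84, 1238]);


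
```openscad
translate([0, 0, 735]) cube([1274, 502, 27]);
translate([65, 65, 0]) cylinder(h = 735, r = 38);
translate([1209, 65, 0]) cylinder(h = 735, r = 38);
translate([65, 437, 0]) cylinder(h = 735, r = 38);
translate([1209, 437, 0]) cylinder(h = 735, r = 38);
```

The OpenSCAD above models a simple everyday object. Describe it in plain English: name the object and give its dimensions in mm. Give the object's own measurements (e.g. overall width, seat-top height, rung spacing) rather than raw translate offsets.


A table: top 1274 mm (x) × 502 mm (y), 27 mm thick, upper face at z = 762 mm, on four round legs of 76 mm diameter, each leg's bounding box inset 27 mm from the nearest pair of top edges from z = 0 to the bottom of the top.


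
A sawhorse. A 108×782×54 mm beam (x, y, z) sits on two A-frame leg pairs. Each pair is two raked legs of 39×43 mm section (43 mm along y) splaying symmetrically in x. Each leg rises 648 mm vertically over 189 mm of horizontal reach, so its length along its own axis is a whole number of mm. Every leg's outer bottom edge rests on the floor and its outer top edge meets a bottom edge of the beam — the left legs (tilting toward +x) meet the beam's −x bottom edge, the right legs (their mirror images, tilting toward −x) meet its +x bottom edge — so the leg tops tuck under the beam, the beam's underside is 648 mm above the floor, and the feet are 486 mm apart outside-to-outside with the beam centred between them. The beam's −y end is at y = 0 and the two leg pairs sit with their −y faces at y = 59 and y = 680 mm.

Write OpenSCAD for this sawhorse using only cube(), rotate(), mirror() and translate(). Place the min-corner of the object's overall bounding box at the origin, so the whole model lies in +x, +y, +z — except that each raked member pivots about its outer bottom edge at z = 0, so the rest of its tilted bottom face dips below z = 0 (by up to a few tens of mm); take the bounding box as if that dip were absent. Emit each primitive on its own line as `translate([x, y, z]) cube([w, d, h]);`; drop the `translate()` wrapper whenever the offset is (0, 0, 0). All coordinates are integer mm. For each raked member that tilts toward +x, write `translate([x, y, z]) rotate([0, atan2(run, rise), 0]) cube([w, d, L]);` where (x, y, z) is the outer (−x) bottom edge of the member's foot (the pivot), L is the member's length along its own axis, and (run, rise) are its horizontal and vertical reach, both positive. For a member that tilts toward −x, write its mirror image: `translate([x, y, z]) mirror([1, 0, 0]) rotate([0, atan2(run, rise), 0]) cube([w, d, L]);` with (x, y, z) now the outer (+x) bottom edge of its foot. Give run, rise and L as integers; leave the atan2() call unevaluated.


translate([189, 0, 648]) cube([108, 782, 54]);
translate([0, 59, 0]) rotate([0, atan2(189, 648), 0]) cube([39, 43, 675]);
translate([486, 59, 0]) mirror([1, 0, 0]) rotate([0, atan2(189, 648), 0]) cube([39, 43, 675]);
translate([0, 680, 0]) rotate([0, atan2(189, 648), 0]) cube([39, 43, 675]);
translate([486, 680, 0]) mirror([1, 0, 0]) rotate([0, atan2(189, 648), 0]) cube([39, 43, 675]);


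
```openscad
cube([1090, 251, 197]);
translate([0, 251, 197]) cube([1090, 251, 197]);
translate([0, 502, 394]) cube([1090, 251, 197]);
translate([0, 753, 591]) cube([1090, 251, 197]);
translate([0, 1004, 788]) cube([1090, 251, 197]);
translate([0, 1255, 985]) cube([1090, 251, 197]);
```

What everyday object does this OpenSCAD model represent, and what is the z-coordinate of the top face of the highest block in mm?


A staircase. The total rise is 1182 mm.

6 identical blocks, each offset up and back from the previous — a staircase. Each step is 197 mm tall and there are 6 of them, so the total rise is 6 × 197 = 1182 mm.


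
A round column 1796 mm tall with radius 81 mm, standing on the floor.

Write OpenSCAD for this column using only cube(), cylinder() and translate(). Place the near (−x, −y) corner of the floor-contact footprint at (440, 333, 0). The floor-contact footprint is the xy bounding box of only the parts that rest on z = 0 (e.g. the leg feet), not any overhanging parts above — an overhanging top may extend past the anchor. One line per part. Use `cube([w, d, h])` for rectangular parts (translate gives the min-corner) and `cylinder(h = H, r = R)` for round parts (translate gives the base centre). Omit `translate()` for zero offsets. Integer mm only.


translate([521, 414, 0]) cylinder(h = 1796, r = 81);


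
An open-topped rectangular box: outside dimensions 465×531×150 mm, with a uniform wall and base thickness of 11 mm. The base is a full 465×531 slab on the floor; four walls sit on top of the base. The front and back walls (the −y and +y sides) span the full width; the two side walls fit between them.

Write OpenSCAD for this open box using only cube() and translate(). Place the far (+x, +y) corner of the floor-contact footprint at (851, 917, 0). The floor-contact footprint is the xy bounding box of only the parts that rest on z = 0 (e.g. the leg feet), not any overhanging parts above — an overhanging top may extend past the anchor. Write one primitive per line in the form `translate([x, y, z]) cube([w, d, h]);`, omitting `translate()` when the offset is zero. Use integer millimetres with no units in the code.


translate([386, 386, 0]) cube([465, 531, 11]);
translate([386, 386, 11]) cube([465, 11, 139]);
translate([386, 906, 11]) cube([465, 11, 139]);
translate([386, 397, 11]) cube([11, 509, 139]);
translate([840, 397, 11]) cube([11, 509, 139]);


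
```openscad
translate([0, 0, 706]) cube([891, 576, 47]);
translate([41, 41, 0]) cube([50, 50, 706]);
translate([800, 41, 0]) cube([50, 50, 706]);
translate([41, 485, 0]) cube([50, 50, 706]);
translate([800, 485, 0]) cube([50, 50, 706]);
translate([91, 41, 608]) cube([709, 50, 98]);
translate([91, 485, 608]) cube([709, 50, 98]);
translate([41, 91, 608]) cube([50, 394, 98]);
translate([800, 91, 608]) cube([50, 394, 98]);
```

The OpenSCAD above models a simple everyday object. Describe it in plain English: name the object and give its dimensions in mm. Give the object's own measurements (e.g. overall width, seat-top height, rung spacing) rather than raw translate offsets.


A rectangular dining table. The top is 891×576×47 mm with its upper surface at z = 753 mm. It stands on four 50×50 mm square legs, each inset 41 mm from the nearest pair of top edges, running from the floor to the underside of the top. Four apron rails, 50 mm thick and 98 mm tall, run between adjacent legs with their top edges flush with the underside of the top and their outer faces flush with the legs' outer faces.


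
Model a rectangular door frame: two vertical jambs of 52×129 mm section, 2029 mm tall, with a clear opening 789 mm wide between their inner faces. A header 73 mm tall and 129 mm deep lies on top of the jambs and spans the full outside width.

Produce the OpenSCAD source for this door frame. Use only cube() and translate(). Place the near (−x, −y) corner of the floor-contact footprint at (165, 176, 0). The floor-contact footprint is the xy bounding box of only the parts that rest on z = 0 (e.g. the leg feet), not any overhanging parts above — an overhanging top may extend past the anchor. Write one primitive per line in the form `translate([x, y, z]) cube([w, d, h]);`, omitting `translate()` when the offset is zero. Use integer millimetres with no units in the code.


translate([165, 176, 0]) cube([52, 129, 2029]);
translate([1006, 176, 0]) cube([52, 129, 2029]);
translate([165, 176, 2029]) cube([893, 129, 73]);


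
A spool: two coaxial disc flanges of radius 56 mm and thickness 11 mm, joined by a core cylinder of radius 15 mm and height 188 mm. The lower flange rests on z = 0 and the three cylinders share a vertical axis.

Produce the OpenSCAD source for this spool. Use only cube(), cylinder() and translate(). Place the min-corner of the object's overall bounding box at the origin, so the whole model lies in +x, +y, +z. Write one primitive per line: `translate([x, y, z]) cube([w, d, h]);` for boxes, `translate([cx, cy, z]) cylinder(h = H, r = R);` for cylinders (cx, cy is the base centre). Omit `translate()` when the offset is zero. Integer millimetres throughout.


translate([56, 56, 0]) cylinder(h = 11, r = 56);
translate([56, 56, 11]) cylinder(h = 188, r = 15);
translate([56, 56, 199]) cylinder(h = 11, r = 56);


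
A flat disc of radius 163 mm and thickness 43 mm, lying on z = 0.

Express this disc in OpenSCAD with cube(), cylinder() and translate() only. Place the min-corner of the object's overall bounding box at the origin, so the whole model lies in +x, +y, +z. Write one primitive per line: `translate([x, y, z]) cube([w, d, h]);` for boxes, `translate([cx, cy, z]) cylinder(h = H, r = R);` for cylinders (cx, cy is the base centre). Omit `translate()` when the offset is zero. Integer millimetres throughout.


translate([163, 163, 0]) cylinder(h = 43, r = 163);


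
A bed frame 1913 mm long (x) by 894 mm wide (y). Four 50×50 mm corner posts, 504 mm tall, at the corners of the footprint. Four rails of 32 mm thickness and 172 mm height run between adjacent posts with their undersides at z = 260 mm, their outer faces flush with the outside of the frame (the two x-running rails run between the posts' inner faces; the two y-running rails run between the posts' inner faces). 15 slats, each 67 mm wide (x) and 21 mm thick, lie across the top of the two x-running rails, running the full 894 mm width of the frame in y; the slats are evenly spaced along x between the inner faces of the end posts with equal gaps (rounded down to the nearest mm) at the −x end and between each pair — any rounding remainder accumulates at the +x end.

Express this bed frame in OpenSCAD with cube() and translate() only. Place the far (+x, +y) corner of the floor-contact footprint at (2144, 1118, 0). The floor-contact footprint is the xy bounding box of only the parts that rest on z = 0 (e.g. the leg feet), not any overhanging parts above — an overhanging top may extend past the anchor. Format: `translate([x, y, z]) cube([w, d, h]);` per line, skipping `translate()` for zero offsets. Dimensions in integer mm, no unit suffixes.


// slat z = rail_z + rail_h = 260 + 172 = 432
// slat gap = ⌊(1813 − 15·67) / 16⌋ = 50
translate([231, 224, 0]) cube([50, 50, 504]);
translate([231, 1068, 0]) cube([50, 50, 504]);
translate([2094, 224, 0]) cube([50, 50, 504]);
translate([2094, 1068, 0]) cube([50, 50, 504]);
translate([281, 224, 260]) cube([1813, 32, 172]);
translate([281, 1086, 260]) cube([1813, 32, 172]);
translate([231, 274, 260]) cube([32, 794, 172]);
translate([2112, 274, 260]) cube([32, 794, 172]);
translate([331, 224, 432]) cube([67, 894, 21]);
translate([448, 224, 432]) cube([67, 894, 21]);
translate([565, 224, 432]) cube([67, 894, 21]);
translate([682, 224, 432]) cube([67, 894, 21]);
translate([799, 224, 432]) cube([67, 894, 21]);
translate([916, 224, 432]) cube([67, 894, 21]);
translate([1033, 224, 432]) cube([67, 894, 21]);
translate([1150, 224, 432]) cube([67, 894, 21]);
translate([1267, 224, 432]) cube([67, 894, 21]);
translate([1384, 224, 432]) cube([67, 894, 21]);
translate([1501, 224, 432]) cube([67, 894, 21]);
translate([1618, 224, 432]) cube([67, 894, 21]);
translate([1735, 224, 432]) cube([67, 894, 21]);
translate([1852, 224, 432]) cube([67, 894, 21]);
translate([1969, 224, 432]) cube([67, 894, 21]);


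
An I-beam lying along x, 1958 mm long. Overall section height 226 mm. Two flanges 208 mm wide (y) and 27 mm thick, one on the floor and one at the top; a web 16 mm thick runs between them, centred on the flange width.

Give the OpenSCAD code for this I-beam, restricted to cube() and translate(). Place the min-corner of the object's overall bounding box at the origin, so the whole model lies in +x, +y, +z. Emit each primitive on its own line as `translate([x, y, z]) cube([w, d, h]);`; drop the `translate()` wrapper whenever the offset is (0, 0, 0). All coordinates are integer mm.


cube([1958, 208, 27]);
translate([0, 96, 27]) cube([1958, 16, 172]);
translate([0, 0, 199]) cube([1958, 208, 27]);


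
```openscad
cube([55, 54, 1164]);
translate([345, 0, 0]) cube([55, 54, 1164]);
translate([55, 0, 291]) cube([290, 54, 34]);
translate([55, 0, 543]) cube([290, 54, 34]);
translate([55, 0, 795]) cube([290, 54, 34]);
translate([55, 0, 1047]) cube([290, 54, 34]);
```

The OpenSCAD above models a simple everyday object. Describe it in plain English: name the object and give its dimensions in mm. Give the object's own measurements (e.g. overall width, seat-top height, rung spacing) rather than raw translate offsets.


A straight ladder. Two 55×54 mm vertical rails, 1164 mm tall, stand 400 mm apart (outside-to-outside) with their front faces coplanar on the −y side. 4 rungs, each 54 mm deep and 34 mm tall, span between the inner faces of the rails, front faces flush with the rails. The lowest rung's underside is at z = 291 mm and rungs are spaced 252 mm apart (underside to underside).


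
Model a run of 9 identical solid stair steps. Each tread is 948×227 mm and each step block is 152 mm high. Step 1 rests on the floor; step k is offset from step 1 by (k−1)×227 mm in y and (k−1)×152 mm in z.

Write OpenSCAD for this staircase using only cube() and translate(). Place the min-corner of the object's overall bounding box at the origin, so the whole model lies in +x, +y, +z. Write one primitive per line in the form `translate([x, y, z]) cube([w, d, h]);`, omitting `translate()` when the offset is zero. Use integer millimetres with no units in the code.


cube([948, 227, 152]);
translate([0, 227, 152]) cube([948, 227, 152]);
translate([0, 454, 304]) cube([948, 227, 152]);
translate([0, 681, 456]) cube([948, 227, 152]);
translate([0, 908, 608]) cube([948, 227, 152]);
translate([0, 1135, 760]) cube([948, 227, 152]);
translate([0, 1362, 912]) cube([948, 227, 152]);
translate([0, 1589, 1064]) cube([948, 227, 152]);
translate([0, 1816, 1216]) cube([948, 227, 152]);


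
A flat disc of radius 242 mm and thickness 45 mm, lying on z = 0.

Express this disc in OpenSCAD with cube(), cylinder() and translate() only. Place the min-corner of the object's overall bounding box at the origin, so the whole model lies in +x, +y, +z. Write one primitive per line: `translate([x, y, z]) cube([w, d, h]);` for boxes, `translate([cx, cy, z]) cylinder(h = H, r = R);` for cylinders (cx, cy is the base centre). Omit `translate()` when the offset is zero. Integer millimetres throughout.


translate([242, 242, 0]) cylinder(h = 45, r = 242);


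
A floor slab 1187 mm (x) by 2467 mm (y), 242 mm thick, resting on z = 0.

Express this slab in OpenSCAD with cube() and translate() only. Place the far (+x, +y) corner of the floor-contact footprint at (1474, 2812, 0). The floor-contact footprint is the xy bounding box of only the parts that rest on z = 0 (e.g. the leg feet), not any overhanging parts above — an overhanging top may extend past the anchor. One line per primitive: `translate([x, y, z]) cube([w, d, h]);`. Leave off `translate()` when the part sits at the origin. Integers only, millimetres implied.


translate([287, 345, 0]) cube([1187, 2467, 242]);


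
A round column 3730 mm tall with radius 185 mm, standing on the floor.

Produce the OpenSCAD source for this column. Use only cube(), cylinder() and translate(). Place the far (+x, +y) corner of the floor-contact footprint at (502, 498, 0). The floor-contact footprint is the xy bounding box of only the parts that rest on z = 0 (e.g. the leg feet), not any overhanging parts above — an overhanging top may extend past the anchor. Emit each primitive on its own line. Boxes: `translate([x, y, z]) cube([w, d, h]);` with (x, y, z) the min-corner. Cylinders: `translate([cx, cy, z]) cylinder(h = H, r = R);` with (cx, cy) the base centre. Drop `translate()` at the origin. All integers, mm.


translate([317, 313, 0]) cylinder(h = 3730, r = 185);


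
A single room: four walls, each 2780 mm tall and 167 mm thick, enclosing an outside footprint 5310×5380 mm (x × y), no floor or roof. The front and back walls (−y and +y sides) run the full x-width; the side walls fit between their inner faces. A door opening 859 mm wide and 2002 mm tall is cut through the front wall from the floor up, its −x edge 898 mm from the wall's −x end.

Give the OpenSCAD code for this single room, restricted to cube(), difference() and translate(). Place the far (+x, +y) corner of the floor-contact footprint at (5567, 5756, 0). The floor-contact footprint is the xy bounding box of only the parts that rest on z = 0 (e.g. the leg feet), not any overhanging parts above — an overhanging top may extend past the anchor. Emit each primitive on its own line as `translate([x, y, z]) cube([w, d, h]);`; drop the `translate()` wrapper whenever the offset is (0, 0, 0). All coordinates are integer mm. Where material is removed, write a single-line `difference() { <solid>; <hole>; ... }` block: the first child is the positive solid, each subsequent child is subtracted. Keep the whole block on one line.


difference() { translate([257, 376, 0]) cube([5310, 167, 2780]); translate([1155, 376, 0]) cube([859, 167, 2002]); }
translate([257, 5589, 0]) cube([5310, 167, 2780]);
translate([257, 543, 0]) cube([167, 5046, 2780]);
translate([5400, 543, 0]) cube([167, 5046, 2780]);


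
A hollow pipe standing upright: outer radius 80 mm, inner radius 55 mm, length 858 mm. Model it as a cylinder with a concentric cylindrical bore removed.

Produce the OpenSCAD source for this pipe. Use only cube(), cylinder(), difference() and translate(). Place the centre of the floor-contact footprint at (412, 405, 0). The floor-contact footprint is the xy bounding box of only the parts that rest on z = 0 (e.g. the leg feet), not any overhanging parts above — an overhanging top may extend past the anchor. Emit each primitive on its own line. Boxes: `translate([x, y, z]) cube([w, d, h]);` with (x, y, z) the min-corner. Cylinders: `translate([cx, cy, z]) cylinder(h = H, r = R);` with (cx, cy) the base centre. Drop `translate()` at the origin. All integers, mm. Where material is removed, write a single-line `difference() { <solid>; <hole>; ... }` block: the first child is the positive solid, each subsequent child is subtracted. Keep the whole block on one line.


difference() { translate([412, 405, 0]) cylinder(h = 858, r = 80); translate([412, 405, 0]) cylinder(h = 858, r = 55); }
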